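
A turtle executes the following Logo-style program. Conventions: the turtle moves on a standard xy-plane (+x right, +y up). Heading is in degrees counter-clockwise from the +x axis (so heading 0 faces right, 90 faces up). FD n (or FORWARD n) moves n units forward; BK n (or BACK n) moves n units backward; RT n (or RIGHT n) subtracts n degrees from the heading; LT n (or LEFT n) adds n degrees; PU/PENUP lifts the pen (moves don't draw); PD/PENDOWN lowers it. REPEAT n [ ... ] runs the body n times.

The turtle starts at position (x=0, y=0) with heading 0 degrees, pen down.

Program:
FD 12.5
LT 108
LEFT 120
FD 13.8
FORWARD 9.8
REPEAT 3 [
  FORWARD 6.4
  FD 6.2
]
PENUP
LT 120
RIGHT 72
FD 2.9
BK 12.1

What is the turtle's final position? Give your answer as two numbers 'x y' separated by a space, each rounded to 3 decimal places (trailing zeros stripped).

Executing turtle program step by step:
Start: pos=(0,0), heading=0, pen down
FD 12.5: (0,0) -> (12.5,0) [heading=0, draw]
LT 108: heading 0 -> 108
LT 120: heading 108 -> 228
FD 13.8: (12.5,0) -> (3.266,-10.255) [heading=228, draw]
FD 9.8: (3.266,-10.255) -> (-3.291,-17.538) [heading=228, draw]
REPEAT 3 [
  -- iteration 1/3 --
  FD 6.4: (-3.291,-17.538) -> (-7.574,-22.294) [heading=228, draw]
  FD 6.2: (-7.574,-22.294) -> (-11.723,-26.902) [heading=228, draw]
  -- iteration 2/3 --
  FD 6.4: (-11.723,-26.902) -> (-16.005,-31.658) [heading=228, draw]
  FD 6.2: (-16.005,-31.658) -> (-20.154,-36.265) [heading=228, draw]
  -- iteration 3/3 --
  FD 6.4: (-20.154,-36.265) -> (-24.436,-41.022) [heading=228, draw]
  FD 6.2: (-24.436,-41.022) -> (-28.585,-45.629) [heading=228, draw]
]
PU: pen up
LT 120: heading 228 -> 348
RT 72: heading 348 -> 276
FD 2.9: (-28.585,-45.629) -> (-28.281,-48.513) [heading=276, move]
BK 12.1: (-28.281,-48.513) -> (-29.546,-36.479) [heading=276, move]
Final: pos=(-29.546,-36.479), heading=276, 9 segment(s) drawn

Answer: -29.546 -36.479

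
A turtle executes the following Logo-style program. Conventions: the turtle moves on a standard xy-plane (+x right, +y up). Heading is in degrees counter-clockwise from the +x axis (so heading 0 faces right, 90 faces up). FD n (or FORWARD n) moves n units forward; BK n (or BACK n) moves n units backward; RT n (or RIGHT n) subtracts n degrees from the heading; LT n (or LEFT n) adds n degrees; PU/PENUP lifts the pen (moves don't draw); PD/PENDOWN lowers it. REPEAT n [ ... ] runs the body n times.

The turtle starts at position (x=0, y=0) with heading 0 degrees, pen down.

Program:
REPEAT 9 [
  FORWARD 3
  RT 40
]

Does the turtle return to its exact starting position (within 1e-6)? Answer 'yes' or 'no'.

Answer: yes

Derivation:
Executing turtle program step by step:
Start: pos=(0,0), heading=0, pen down
REPEAT 9 [
  -- iteration 1/9 --
  FD 3: (0,0) -> (3,0) [heading=0, draw]
  RT 40: heading 0 -> 320
  -- iteration 2/9 --
  FD 3: (3,0) -> (5.298,-1.928) [heading=320, draw]
  RT 40: heading 320 -> 280
  -- iteration 3/9 --
  FD 3: (5.298,-1.928) -> (5.819,-4.883) [heading=280, draw]
  RT 40: heading 280 -> 240
  -- iteration 4/9 --
  FD 3: (5.819,-4.883) -> (4.319,-7.481) [heading=240, draw]
  RT 40: heading 240 -> 200
  -- iteration 5/9 --
  FD 3: (4.319,-7.481) -> (1.5,-8.507) [heading=200, draw]
  RT 40: heading 200 -> 160
  -- iteration 6/9 --
  FD 3: (1.5,-8.507) -> (-1.319,-7.481) [heading=160, draw]
  RT 40: heading 160 -> 120
  -- iteration 7/9 --
  FD 3: (-1.319,-7.481) -> (-2.819,-4.883) [heading=120, draw]
  RT 40: heading 120 -> 80
  -- iteration 8/9 --
  FD 3: (-2.819,-4.883) -> (-2.298,-1.928) [heading=80, draw]
  RT 40: heading 80 -> 40
  -- iteration 9/9 --
  FD 3: (-2.298,-1.928) -> (0,0) [heading=40, draw]
  RT 40: heading 40 -> 0
]
Final: pos=(0,0), heading=0, 9 segment(s) drawn

Start position: (0, 0)
Final position: (0, 0)
Distance = 0; < 1e-6 -> CLOSED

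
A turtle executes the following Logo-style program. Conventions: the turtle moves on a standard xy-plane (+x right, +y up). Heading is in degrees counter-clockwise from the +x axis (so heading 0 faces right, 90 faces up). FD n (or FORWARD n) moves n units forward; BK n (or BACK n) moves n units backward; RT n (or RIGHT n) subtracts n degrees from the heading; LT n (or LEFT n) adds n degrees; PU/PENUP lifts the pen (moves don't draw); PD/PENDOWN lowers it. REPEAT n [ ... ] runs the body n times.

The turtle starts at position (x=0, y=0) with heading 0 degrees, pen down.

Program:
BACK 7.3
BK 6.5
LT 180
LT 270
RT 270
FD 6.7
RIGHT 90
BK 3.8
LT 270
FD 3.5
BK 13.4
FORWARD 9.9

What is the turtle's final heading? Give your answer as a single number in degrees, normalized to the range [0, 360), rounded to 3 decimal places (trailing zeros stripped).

Answer: 0

Derivation:
Executing turtle program step by step:
Start: pos=(0,0), heading=0, pen down
BK 7.3: (0,0) -> (-7.3,0) [heading=0, draw]
BK 6.5: (-7.3,0) -> (-13.8,0) [heading=0, draw]
LT 180: heading 0 -> 180
LT 270: heading 180 -> 90
RT 270: heading 90 -> 180
FD 6.7: (-13.8,0) -> (-20.5,0) [heading=180, draw]
RT 90: heading 180 -> 90
BK 3.8: (-20.5,0) -> (-20.5,-3.8) [heading=90, draw]
LT 270: heading 90 -> 0
FD 3.5: (-20.5,-3.8) -> (-17,-3.8) [heading=0, draw]
BK 13.4: (-17,-3.8) -> (-30.4,-3.8) [heading=0, draw]
FD 9.9: (-30.4,-3.8) -> (-20.5,-3.8) [heading=0, draw]
Final: pos=(-20.5,-3.8), heading=0, 7 segment(s) drawn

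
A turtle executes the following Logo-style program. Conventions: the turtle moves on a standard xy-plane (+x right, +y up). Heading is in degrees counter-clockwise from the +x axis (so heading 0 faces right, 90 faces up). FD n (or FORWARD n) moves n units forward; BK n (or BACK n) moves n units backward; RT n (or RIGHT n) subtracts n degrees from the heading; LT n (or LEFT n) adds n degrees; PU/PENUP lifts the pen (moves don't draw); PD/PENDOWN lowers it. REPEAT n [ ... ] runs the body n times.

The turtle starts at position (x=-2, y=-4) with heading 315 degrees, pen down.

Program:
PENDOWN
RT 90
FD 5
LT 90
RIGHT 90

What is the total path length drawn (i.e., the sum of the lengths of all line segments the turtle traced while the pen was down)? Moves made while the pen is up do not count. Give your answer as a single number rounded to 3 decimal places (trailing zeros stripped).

Executing turtle program step by step:
Start: pos=(-2,-4), heading=315, pen down
PD: pen down
RT 90: heading 315 -> 225
FD 5: (-2,-4) -> (-5.536,-7.536) [heading=225, draw]
LT 90: heading 225 -> 315
RT 90: heading 315 -> 225
Final: pos=(-5.536,-7.536), heading=225, 1 segment(s) drawn

Segment lengths:
  seg 1: (-2,-4) -> (-5.536,-7.536), length = 5
Total = 5

Answer: 5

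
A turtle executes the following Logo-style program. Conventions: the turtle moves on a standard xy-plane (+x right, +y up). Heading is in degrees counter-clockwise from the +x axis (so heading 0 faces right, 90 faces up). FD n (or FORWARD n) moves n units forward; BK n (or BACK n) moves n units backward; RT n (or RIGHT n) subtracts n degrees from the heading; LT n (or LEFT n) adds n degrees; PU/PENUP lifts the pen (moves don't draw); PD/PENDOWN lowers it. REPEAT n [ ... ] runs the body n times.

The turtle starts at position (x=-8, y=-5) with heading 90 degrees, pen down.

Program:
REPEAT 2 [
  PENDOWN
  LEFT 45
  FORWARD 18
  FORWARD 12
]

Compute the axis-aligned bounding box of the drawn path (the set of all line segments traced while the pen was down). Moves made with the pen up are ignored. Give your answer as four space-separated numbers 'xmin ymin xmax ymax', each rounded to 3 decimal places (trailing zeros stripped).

Executing turtle program step by step:
Start: pos=(-8,-5), heading=90, pen down
REPEAT 2 [
  -- iteration 1/2 --
  PD: pen down
  LT 45: heading 90 -> 135
  FD 18: (-8,-5) -> (-20.728,7.728) [heading=135, draw]
  FD 12: (-20.728,7.728) -> (-29.213,16.213) [heading=135, draw]
  -- iteration 2/2 --
  PD: pen down
  LT 45: heading 135 -> 180
  FD 18: (-29.213,16.213) -> (-47.213,16.213) [heading=180, draw]
  FD 12: (-47.213,16.213) -> (-59.213,16.213) [heading=180, draw]
]
Final: pos=(-59.213,16.213), heading=180, 4 segment(s) drawn

Segment endpoints: x in {-59.213, -47.213, -29.213, -20.728, -8}, y in {-5, 7.728, 16.213, 16.213}
xmin=-59.213, ymin=-5, xmax=-8, ymax=16.213

Answer: -59.213 -5 -8 16.213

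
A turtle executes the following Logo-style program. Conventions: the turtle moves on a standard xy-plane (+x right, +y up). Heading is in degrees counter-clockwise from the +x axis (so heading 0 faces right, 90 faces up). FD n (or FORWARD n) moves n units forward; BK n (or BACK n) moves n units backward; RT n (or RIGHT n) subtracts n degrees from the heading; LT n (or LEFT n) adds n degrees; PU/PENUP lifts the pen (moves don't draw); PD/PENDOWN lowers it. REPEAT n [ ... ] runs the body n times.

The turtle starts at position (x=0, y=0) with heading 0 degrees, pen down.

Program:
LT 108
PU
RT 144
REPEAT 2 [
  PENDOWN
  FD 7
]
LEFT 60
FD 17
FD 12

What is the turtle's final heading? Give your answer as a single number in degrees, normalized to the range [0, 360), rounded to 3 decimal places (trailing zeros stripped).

Executing turtle program step by step:
Start: pos=(0,0), heading=0, pen down
LT 108: heading 0 -> 108
PU: pen up
RT 144: heading 108 -> 324
REPEAT 2 [
  -- iteration 1/2 --
  PD: pen down
  FD 7: (0,0) -> (5.663,-4.114) [heading=324, draw]
  -- iteration 2/2 --
  PD: pen down
  FD 7: (5.663,-4.114) -> (11.326,-8.229) [heading=324, draw]
]
LT 60: heading 324 -> 24
FD 17: (11.326,-8.229) -> (26.857,-1.314) [heading=24, draw]
FD 12: (26.857,-1.314) -> (37.819,3.566) [heading=24, draw]
Final: pos=(37.819,3.566), heading=24, 4 segment(s) drawn

Answer: 24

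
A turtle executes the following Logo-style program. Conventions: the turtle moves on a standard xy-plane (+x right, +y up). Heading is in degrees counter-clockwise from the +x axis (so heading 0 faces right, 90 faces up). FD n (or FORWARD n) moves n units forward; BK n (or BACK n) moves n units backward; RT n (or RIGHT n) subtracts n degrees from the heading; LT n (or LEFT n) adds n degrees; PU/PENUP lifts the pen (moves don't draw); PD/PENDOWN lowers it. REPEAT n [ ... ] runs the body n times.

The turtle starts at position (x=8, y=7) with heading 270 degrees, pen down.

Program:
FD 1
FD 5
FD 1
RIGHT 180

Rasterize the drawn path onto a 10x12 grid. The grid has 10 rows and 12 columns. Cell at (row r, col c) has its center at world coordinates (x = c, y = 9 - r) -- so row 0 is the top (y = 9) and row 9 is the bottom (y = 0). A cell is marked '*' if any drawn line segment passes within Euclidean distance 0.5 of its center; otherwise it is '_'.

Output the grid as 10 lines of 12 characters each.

Segment 0: (8,7) -> (8,6)
Segment 1: (8,6) -> (8,1)
Segment 2: (8,1) -> (8,0)

Answer: ____________
____________
________*___
________*___
________*___
________*___
________*___
________*___
________*___
________*___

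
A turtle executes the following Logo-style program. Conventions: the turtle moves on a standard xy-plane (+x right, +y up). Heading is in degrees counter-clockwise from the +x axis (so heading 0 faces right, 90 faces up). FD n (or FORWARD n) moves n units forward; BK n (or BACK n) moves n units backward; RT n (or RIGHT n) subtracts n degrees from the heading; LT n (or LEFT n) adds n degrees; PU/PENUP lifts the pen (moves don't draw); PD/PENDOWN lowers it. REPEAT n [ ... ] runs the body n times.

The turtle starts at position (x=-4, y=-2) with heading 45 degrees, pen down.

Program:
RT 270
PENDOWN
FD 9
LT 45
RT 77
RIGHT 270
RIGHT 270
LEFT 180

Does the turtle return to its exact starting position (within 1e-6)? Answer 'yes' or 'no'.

Executing turtle program step by step:
Start: pos=(-4,-2), heading=45, pen down
RT 270: heading 45 -> 135
PD: pen down
FD 9: (-4,-2) -> (-10.364,4.364) [heading=135, draw]
LT 45: heading 135 -> 180
RT 77: heading 180 -> 103
RT 270: heading 103 -> 193
RT 270: heading 193 -> 283
LT 180: heading 283 -> 103
Final: pos=(-10.364,4.364), heading=103, 1 segment(s) drawn

Start position: (-4, -2)
Final position: (-10.364, 4.364)
Distance = 9; >= 1e-6 -> NOT closed

Answer: no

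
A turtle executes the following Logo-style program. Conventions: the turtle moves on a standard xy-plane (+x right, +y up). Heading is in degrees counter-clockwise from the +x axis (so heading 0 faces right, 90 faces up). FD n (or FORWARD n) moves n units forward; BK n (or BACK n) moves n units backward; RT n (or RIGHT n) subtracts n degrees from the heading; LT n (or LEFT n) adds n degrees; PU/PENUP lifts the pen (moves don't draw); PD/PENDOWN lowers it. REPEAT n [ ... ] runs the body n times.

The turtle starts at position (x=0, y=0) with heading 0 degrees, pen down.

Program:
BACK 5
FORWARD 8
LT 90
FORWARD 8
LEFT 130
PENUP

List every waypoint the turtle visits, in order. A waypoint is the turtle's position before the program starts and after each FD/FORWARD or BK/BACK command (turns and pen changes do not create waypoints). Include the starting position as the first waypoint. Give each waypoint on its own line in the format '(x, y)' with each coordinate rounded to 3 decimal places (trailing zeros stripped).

Executing turtle program step by step:
Start: pos=(0,0), heading=0, pen down
BK 5: (0,0) -> (-5,0) [heading=0, draw]
FD 8: (-5,0) -> (3,0) [heading=0, draw]
LT 90: heading 0 -> 90
FD 8: (3,0) -> (3,8) [heading=90, draw]
LT 130: heading 90 -> 220
PU: pen up
Final: pos=(3,8), heading=220, 3 segment(s) drawn
Waypoints (4 total):
(0, 0)
(-5, 0)
(3, 0)
(3, 8)

Answer: (0, 0)
(-5, 0)
(3, 0)
(3, 8)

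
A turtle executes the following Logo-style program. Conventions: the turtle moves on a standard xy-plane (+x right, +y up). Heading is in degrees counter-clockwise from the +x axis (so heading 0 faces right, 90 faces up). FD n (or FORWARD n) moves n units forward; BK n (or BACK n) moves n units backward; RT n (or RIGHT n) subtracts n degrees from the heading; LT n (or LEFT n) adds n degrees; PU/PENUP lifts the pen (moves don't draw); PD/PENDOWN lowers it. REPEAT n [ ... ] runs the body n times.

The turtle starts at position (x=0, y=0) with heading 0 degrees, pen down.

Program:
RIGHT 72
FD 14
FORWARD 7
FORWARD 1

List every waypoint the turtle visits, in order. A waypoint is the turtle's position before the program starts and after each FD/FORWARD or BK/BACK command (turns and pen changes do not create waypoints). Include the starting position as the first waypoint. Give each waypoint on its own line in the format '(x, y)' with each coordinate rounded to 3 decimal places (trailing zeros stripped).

Executing turtle program step by step:
Start: pos=(0,0), heading=0, pen down
RT 72: heading 0 -> 288
FD 14: (0,0) -> (4.326,-13.315) [heading=288, draw]
FD 7: (4.326,-13.315) -> (6.489,-19.972) [heading=288, draw]
FD 1: (6.489,-19.972) -> (6.798,-20.923) [heading=288, draw]
Final: pos=(6.798,-20.923), heading=288, 3 segment(s) drawn
Waypoints (4 total):
(0, 0)
(4.326, -13.315)
(6.489, -19.972)
(6.798, -20.923)

Answer: (0, 0)
(4.326, -13.315)
(6.489, -19.972)
(6.798, -20.923)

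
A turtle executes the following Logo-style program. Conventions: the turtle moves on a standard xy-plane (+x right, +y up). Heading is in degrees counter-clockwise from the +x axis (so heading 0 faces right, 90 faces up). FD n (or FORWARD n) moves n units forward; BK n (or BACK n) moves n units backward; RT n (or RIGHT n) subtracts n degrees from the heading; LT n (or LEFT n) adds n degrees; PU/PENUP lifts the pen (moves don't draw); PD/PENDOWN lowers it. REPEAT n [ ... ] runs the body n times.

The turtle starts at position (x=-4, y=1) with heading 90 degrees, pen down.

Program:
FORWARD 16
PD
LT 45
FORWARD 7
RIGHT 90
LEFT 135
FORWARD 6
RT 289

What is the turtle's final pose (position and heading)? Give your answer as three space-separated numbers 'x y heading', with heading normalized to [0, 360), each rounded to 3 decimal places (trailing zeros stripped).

Answer: -14.95 21.95 251

Derivation:
Executing turtle program step by step:
Start: pos=(-4,1), heading=90, pen down
FD 16: (-4,1) -> (-4,17) [heading=90, draw]
PD: pen down
LT 45: heading 90 -> 135
FD 7: (-4,17) -> (-8.95,21.95) [heading=135, draw]
RT 90: heading 135 -> 45
LT 135: heading 45 -> 180
FD 6: (-8.95,21.95) -> (-14.95,21.95) [heading=180, draw]
RT 289: heading 180 -> 251
Final: pos=(-14.95,21.95), heading=251, 3 segment(s) drawn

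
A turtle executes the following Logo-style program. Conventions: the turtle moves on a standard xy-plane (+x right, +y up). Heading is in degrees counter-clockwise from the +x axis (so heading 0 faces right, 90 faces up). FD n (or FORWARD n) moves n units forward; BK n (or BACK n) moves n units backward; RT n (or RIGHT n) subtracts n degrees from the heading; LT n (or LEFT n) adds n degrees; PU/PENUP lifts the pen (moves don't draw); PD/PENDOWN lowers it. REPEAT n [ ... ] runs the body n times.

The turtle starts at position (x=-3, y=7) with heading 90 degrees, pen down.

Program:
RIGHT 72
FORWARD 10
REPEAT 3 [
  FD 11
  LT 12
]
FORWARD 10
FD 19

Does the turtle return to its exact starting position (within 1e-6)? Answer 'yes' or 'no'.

Answer: no

Derivation:
Executing turtle program step by step:
Start: pos=(-3,7), heading=90, pen down
RT 72: heading 90 -> 18
FD 10: (-3,7) -> (6.511,10.09) [heading=18, draw]
REPEAT 3 [
  -- iteration 1/3 --
  FD 11: (6.511,10.09) -> (16.972,13.489) [heading=18, draw]
  LT 12: heading 18 -> 30
  -- iteration 2/3 --
  FD 11: (16.972,13.489) -> (26.498,18.989) [heading=30, draw]
  LT 12: heading 30 -> 42
  -- iteration 3/3 --
  FD 11: (26.498,18.989) -> (34.673,26.35) [heading=42, draw]
  LT 12: heading 42 -> 54
]
FD 10: (34.673,26.35) -> (40.551,34.44) [heading=54, draw]
FD 19: (40.551,34.44) -> (51.719,49.811) [heading=54, draw]
Final: pos=(51.719,49.811), heading=54, 6 segment(s) drawn

Start position: (-3, 7)
Final position: (51.719, 49.811)
Distance = 69.476; >= 1e-6 -> NOT closed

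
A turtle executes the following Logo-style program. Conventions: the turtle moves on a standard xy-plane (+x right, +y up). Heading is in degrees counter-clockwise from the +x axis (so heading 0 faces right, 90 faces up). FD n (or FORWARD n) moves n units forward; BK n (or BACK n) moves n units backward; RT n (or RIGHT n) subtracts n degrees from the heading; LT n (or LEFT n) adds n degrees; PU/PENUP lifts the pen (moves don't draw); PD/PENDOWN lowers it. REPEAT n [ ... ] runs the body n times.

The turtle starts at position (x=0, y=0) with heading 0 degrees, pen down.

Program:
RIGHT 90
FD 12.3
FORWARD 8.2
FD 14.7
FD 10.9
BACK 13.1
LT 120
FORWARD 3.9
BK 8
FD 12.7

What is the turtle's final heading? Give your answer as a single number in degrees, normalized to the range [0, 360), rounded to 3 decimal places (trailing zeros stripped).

Executing turtle program step by step:
Start: pos=(0,0), heading=0, pen down
RT 90: heading 0 -> 270
FD 12.3: (0,0) -> (0,-12.3) [heading=270, draw]
FD 8.2: (0,-12.3) -> (0,-20.5) [heading=270, draw]
FD 14.7: (0,-20.5) -> (0,-35.2) [heading=270, draw]
FD 10.9: (0,-35.2) -> (0,-46.1) [heading=270, draw]
BK 13.1: (0,-46.1) -> (0,-33) [heading=270, draw]
LT 120: heading 270 -> 30
FD 3.9: (0,-33) -> (3.377,-31.05) [heading=30, draw]
BK 8: (3.377,-31.05) -> (-3.551,-35.05) [heading=30, draw]
FD 12.7: (-3.551,-35.05) -> (7.448,-28.7) [heading=30, draw]
Final: pos=(7.448,-28.7), heading=30, 8 segment(s) drawn

Answer: 30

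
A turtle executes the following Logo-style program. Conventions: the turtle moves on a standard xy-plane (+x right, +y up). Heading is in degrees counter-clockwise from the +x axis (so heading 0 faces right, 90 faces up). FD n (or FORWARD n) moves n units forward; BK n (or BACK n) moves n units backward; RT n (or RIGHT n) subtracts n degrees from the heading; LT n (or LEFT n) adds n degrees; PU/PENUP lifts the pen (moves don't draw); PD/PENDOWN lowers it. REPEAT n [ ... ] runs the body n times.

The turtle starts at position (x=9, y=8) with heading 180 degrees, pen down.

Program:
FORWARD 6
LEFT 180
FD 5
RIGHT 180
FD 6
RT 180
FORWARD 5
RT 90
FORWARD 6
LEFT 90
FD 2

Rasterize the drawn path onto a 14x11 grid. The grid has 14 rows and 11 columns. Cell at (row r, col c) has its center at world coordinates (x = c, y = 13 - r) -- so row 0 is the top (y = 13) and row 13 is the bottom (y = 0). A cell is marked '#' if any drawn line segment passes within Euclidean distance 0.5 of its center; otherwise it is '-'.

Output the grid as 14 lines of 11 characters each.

Answer: -----------
-----------
-----------
-----------
-----------
--########-
-------#---
-------#---
-------#---
-------#---
-------#---
-------###-
-----------
-----------

Derivation:
Segment 0: (9,8) -> (3,8)
Segment 1: (3,8) -> (8,8)
Segment 2: (8,8) -> (2,8)
Segment 3: (2,8) -> (7,8)
Segment 4: (7,8) -> (7,2)
Segment 5: (7,2) -> (9,2)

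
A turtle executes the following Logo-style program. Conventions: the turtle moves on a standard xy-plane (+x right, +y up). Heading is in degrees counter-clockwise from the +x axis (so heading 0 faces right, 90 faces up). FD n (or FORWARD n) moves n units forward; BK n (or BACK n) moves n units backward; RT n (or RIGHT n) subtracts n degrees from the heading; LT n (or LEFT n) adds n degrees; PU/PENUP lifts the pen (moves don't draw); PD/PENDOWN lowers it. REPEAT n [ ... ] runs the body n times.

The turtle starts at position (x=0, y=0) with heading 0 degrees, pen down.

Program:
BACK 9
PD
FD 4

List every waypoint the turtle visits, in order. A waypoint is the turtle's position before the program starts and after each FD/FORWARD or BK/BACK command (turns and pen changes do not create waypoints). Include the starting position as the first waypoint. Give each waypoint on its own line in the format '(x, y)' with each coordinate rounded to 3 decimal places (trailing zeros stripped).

Executing turtle program step by step:
Start: pos=(0,0), heading=0, pen down
BK 9: (0,0) -> (-9,0) [heading=0, draw]
PD: pen down
FD 4: (-9,0) -> (-5,0) [heading=0, draw]
Final: pos=(-5,0), heading=0, 2 segment(s) drawn
Waypoints (3 total):
(0, 0)
(-9, 0)
(-5, 0)

Answer: (0, 0)
(-9, 0)
(-5, 0)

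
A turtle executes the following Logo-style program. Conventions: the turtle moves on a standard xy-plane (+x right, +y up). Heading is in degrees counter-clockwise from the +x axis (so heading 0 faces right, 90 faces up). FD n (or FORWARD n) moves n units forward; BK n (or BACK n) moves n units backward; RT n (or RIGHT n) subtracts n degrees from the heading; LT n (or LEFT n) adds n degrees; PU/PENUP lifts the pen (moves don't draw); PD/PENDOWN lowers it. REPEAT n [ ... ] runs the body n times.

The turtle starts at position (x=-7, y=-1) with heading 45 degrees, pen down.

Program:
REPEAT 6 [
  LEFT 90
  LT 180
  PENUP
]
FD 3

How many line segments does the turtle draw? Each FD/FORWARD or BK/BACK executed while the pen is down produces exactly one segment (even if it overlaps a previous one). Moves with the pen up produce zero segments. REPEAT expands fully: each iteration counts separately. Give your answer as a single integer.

Executing turtle program step by step:
Start: pos=(-7,-1), heading=45, pen down
REPEAT 6 [
  -- iteration 1/6 --
  LT 90: heading 45 -> 135
  LT 180: heading 135 -> 315
  PU: pen up
  -- iteration 2/6 --
  LT 90: heading 315 -> 45
  LT 180: heading 45 -> 225
  PU: pen up
  -- iteration 3/6 --
  LT 90: heading 225 -> 315
  LT 180: heading 315 -> 135
  PU: pen up
  -- iteration 4/6 --
  LT 90: heading 135 -> 225
  LT 180: heading 225 -> 45
  PU: pen up
  -- iteration 5/6 --
  LT 90: heading 45 -> 135
  LT 180: heading 135 -> 315
  PU: pen up
  -- iteration 6/6 --
  LT 90: heading 315 -> 45
  LT 180: heading 45 -> 225
  PU: pen up
]
FD 3: (-7,-1) -> (-9.121,-3.121) [heading=225, move]
Final: pos=(-9.121,-3.121), heading=225, 0 segment(s) drawn
Segments drawn: 0

Answer: 0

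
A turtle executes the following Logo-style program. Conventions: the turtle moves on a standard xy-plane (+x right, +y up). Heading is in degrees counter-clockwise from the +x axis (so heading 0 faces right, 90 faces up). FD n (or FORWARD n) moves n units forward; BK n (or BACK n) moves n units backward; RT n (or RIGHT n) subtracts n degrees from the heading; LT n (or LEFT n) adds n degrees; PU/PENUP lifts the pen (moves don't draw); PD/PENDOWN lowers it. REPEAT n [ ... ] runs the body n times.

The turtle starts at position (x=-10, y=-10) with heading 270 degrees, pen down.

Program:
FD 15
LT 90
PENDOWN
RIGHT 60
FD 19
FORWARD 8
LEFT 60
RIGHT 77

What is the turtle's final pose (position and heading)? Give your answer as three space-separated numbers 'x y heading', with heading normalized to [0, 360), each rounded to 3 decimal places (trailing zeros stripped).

Executing turtle program step by step:
Start: pos=(-10,-10), heading=270, pen down
FD 15: (-10,-10) -> (-10,-25) [heading=270, draw]
LT 90: heading 270 -> 0
PD: pen down
RT 60: heading 0 -> 300
FD 19: (-10,-25) -> (-0.5,-41.454) [heading=300, draw]
FD 8: (-0.5,-41.454) -> (3.5,-48.383) [heading=300, draw]
LT 60: heading 300 -> 0
RT 77: heading 0 -> 283
Final: pos=(3.5,-48.383), heading=283, 3 segment(s) drawn

Answer: 3.5 -48.383 283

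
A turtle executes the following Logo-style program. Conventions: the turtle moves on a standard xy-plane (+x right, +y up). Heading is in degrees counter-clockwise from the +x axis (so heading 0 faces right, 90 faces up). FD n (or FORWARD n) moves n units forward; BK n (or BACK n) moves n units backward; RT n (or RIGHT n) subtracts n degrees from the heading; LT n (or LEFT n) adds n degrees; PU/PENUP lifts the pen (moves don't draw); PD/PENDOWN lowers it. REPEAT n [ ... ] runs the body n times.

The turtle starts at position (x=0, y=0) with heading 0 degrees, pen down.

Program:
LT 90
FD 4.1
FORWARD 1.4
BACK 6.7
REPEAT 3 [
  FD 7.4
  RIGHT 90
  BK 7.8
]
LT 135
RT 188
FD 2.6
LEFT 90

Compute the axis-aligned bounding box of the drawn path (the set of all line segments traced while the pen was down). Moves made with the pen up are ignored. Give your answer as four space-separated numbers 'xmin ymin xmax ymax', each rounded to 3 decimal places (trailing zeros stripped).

Executing turtle program step by step:
Start: pos=(0,0), heading=0, pen down
LT 90: heading 0 -> 90
FD 4.1: (0,0) -> (0,4.1) [heading=90, draw]
FD 1.4: (0,4.1) -> (0,5.5) [heading=90, draw]
BK 6.7: (0,5.5) -> (0,-1.2) [heading=90, draw]
REPEAT 3 [
  -- iteration 1/3 --
  FD 7.4: (0,-1.2) -> (0,6.2) [heading=90, draw]
  RT 90: heading 90 -> 0
  BK 7.8: (0,6.2) -> (-7.8,6.2) [heading=0, draw]
  -- iteration 2/3 --
  FD 7.4: (-7.8,6.2) -> (-0.4,6.2) [heading=0, draw]
  RT 90: heading 0 -> 270
  BK 7.8: (-0.4,6.2) -> (-0.4,14) [heading=270, draw]
  -- iteration 3/3 --
  FD 7.4: (-0.4,14) -> (-0.4,6.6) [heading=270, draw]
  RT 90: heading 270 -> 180
  BK 7.8: (-0.4,6.6) -> (7.4,6.6) [heading=180, draw]
]
LT 135: heading 180 -> 315
RT 188: heading 315 -> 127
FD 2.6: (7.4,6.6) -> (5.835,8.676) [heading=127, draw]
LT 90: heading 127 -> 217
Final: pos=(5.835,8.676), heading=217, 10 segment(s) drawn

Segment endpoints: x in {-7.8, -0.4, -0.4, -0.4, 0, 0, 0, 0, 0, 5.835, 7.4}, y in {-1.2, 0, 4.1, 5.5, 6.2, 6.6, 6.6, 8.676, 14}
xmin=-7.8, ymin=-1.2, xmax=7.4, ymax=14

Answer: -7.8 -1.2 7.4 14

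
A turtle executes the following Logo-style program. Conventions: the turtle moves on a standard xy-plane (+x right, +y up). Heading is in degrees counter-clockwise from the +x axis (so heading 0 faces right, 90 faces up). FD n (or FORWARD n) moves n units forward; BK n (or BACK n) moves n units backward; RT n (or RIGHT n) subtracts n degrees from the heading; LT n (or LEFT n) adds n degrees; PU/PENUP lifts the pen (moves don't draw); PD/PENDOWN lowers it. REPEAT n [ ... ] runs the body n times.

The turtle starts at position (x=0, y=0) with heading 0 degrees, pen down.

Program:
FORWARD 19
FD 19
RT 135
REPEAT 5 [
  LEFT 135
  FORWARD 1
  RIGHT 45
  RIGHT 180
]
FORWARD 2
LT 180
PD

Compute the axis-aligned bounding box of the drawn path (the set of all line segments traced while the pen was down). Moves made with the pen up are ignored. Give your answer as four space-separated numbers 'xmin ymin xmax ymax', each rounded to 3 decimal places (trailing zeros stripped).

Answer: 0 -1 39 1.414

Derivation:
Executing turtle program step by step:
Start: pos=(0,0), heading=0, pen down
FD 19: (0,0) -> (19,0) [heading=0, draw]
FD 19: (19,0) -> (38,0) [heading=0, draw]
RT 135: heading 0 -> 225
REPEAT 5 [
  -- iteration 1/5 --
  LT 135: heading 225 -> 0
  FD 1: (38,0) -> (39,0) [heading=0, draw]
  RT 45: heading 0 -> 315
  RT 180: heading 315 -> 135
  -- iteration 2/5 --
  LT 135: heading 135 -> 270
  FD 1: (39,0) -> (39,-1) [heading=270, draw]
  RT 45: heading 270 -> 225
  RT 180: heading 225 -> 45
  -- iteration 3/5 --
  LT 135: heading 45 -> 180
  FD 1: (39,-1) -> (38,-1) [heading=180, draw]
  RT 45: heading 180 -> 135
  RT 180: heading 135 -> 315
  -- iteration 4/5 --
  LT 135: heading 315 -> 90
  FD 1: (38,-1) -> (38,0) [heading=90, draw]
  RT 45: heading 90 -> 45
  RT 180: heading 45 -> 225
  -- iteration 5/5 --
  LT 135: heading 225 -> 0
  FD 1: (38,0) -> (39,0) [heading=0, draw]
  RT 45: heading 0 -> 315
  RT 180: heading 315 -> 135
]
FD 2: (39,0) -> (37.586,1.414) [heading=135, draw]
LT 180: heading 135 -> 315
PD: pen down
Final: pos=(37.586,1.414), heading=315, 8 segment(s) drawn

Segment endpoints: x in {0, 19, 37.586, 38, 39}, y in {-1, -1, 0, 0, 0, 1.414}
xmin=0, ymin=-1, xmax=39, ymax=1.414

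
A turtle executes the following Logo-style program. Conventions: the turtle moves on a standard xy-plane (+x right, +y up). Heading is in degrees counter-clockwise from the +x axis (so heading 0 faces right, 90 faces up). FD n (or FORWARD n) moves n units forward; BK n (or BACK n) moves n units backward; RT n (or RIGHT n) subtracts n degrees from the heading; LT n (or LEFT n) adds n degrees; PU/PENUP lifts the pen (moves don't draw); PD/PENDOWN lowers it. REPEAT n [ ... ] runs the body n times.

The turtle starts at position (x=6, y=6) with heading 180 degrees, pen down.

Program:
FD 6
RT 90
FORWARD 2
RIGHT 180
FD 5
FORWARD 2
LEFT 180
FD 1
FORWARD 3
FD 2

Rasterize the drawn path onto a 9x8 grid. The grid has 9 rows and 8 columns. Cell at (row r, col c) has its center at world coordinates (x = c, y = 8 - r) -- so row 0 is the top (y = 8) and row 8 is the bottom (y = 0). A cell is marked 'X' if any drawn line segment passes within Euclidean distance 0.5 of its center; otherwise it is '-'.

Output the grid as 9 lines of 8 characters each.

Answer: X-------
X-------
XXXXXXX-
X-------
X-------
X-------
X-------
X-------
--------

Derivation:
Segment 0: (6,6) -> (0,6)
Segment 1: (0,6) -> (0,8)
Segment 2: (0,8) -> (0,3)
Segment 3: (0,3) -> (0,1)
Segment 4: (0,1) -> (0,2)
Segment 5: (0,2) -> (0,5)
Segment 6: (0,5) -> (0,7)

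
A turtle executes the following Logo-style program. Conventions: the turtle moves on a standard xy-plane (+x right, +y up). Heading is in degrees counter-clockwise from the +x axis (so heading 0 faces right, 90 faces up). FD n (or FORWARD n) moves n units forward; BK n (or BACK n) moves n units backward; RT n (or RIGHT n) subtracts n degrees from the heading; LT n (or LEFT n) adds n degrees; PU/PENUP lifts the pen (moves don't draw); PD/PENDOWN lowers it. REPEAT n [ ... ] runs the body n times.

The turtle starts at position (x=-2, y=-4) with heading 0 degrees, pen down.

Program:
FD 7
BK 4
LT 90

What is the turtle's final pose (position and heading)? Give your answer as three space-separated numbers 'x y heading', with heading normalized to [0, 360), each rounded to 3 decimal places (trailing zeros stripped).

Answer: 1 -4 90

Derivation:
Executing turtle program step by step:
Start: pos=(-2,-4), heading=0, pen down
FD 7: (-2,-4) -> (5,-4) [heading=0, draw]
BK 4: (5,-4) -> (1,-4) [heading=0, draw]
LT 90: heading 0 -> 90
Final: pos=(1,-4), heading=90, 2 segment(s) drawn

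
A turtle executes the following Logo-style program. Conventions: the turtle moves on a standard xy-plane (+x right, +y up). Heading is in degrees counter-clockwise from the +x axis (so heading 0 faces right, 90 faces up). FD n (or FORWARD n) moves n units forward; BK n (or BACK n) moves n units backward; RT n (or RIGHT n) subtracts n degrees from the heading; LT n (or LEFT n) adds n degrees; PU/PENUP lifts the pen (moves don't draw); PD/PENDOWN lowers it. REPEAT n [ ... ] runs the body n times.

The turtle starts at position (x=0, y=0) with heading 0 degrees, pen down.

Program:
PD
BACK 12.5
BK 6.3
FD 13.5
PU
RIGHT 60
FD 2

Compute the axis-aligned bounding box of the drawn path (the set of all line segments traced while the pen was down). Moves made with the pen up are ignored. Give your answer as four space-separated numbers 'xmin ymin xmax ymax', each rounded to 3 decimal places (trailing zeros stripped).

Answer: -18.8 0 0 0

Derivation:
Executing turtle program step by step:
Start: pos=(0,0), heading=0, pen down
PD: pen down
BK 12.5: (0,0) -> (-12.5,0) [heading=0, draw]
BK 6.3: (-12.5,0) -> (-18.8,0) [heading=0, draw]
FD 13.5: (-18.8,0) -> (-5.3,0) [heading=0, draw]
PU: pen up
RT 60: heading 0 -> 300
FD 2: (-5.3,0) -> (-4.3,-1.732) [heading=300, move]
Final: pos=(-4.3,-1.732), heading=300, 3 segment(s) drawn

Segment endpoints: x in {-18.8, -12.5, -5.3, 0}, y in {0}
xmin=-18.8, ymin=0, xmax=0, ymax=0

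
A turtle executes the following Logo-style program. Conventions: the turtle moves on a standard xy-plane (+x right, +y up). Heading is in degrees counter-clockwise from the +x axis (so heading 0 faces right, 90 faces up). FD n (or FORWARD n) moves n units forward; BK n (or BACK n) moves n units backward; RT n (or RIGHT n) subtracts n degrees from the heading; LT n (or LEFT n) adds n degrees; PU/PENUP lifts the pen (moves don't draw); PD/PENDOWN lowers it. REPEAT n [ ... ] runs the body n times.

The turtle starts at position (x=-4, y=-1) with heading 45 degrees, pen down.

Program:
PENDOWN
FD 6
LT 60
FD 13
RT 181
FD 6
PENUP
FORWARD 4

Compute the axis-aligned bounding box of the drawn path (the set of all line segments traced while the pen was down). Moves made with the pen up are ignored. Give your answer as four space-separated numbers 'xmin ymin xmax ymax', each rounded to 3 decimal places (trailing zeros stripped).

Executing turtle program step by step:
Start: pos=(-4,-1), heading=45, pen down
PD: pen down
FD 6: (-4,-1) -> (0.243,3.243) [heading=45, draw]
LT 60: heading 45 -> 105
FD 13: (0.243,3.243) -> (-3.122,15.8) [heading=105, draw]
RT 181: heading 105 -> 284
FD 6: (-3.122,15.8) -> (-1.67,9.978) [heading=284, draw]
PU: pen up
FD 4: (-1.67,9.978) -> (-0.703,6.097) [heading=284, move]
Final: pos=(-0.703,6.097), heading=284, 3 segment(s) drawn

Segment endpoints: x in {-4, -3.122, -1.67, 0.243}, y in {-1, 3.243, 9.978, 15.8}
xmin=-4, ymin=-1, xmax=0.243, ymax=15.8

Answer: -4 -1 0.243 15.8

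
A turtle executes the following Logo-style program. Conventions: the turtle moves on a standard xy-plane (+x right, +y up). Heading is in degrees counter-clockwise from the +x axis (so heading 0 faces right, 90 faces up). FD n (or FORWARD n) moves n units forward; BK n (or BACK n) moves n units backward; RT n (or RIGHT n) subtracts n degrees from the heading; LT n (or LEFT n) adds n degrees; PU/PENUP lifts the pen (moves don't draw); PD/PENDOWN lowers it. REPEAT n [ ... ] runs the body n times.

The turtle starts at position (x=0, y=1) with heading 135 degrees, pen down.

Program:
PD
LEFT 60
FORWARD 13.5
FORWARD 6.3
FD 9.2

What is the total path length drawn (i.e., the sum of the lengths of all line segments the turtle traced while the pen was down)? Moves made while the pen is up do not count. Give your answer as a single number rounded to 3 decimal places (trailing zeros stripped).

Executing turtle program step by step:
Start: pos=(0,1), heading=135, pen down
PD: pen down
LT 60: heading 135 -> 195
FD 13.5: (0,1) -> (-13.04,-2.494) [heading=195, draw]
FD 6.3: (-13.04,-2.494) -> (-19.125,-4.125) [heading=195, draw]
FD 9.2: (-19.125,-4.125) -> (-28.012,-6.506) [heading=195, draw]
Final: pos=(-28.012,-6.506), heading=195, 3 segment(s) drawn

Segment lengths:
  seg 1: (0,1) -> (-13.04,-2.494), length = 13.5
  seg 2: (-13.04,-2.494) -> (-19.125,-4.125), length = 6.3
  seg 3: (-19.125,-4.125) -> (-28.012,-6.506), length = 9.2
Total = 29

Answer: 29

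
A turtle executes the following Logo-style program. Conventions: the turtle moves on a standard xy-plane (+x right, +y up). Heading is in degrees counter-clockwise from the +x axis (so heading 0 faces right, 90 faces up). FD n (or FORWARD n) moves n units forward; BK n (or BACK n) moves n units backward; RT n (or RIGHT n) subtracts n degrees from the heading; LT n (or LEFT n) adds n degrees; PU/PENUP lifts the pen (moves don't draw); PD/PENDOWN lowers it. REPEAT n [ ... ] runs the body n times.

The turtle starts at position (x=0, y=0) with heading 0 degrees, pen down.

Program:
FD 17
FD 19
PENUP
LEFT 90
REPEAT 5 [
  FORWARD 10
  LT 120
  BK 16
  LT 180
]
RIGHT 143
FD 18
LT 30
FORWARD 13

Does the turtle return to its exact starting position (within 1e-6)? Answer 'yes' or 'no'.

Executing turtle program step by step:
Start: pos=(0,0), heading=0, pen down
FD 17: (0,0) -> (17,0) [heading=0, draw]
FD 19: (17,0) -> (36,0) [heading=0, draw]
PU: pen up
LT 90: heading 0 -> 90
REPEAT 5 [
  -- iteration 1/5 --
  FD 10: (36,0) -> (36,10) [heading=90, move]
  LT 120: heading 90 -> 210
  BK 16: (36,10) -> (49.856,18) [heading=210, move]
  LT 180: heading 210 -> 30
  -- iteration 2/5 --
  FD 10: (49.856,18) -> (58.517,23) [heading=30, move]
  LT 120: heading 30 -> 150
  BK 16: (58.517,23) -> (72.373,15) [heading=150, move]
  LT 180: heading 150 -> 330
  -- iteration 3/5 --
  FD 10: (72.373,15) -> (81.033,10) [heading=330, move]
  LT 120: heading 330 -> 90
  BK 16: (81.033,10) -> (81.033,-6) [heading=90, move]
  LT 180: heading 90 -> 270
  -- iteration 4/5 --
  FD 10: (81.033,-6) -> (81.033,-16) [heading=270, move]
  LT 120: heading 270 -> 30
  BK 16: (81.033,-16) -> (67.177,-24) [heading=30, move]
  LT 180: heading 30 -> 210
  -- iteration 5/5 --
  FD 10: (67.177,-24) -> (58.517,-29) [heading=210, move]
  LT 120: heading 210 -> 330
  BK 16: (58.517,-29) -> (44.66,-21) [heading=330, move]
  LT 180: heading 330 -> 150
]
RT 143: heading 150 -> 7
FD 18: (44.66,-21) -> (62.526,-18.806) [heading=7, move]
LT 30: heading 7 -> 37
FD 13: (62.526,-18.806) -> (72.908,-10.983) [heading=37, move]
Final: pos=(72.908,-10.983), heading=37, 2 segment(s) drawn

Start position: (0, 0)
Final position: (72.908, -10.983)
Distance = 73.731; >= 1e-6 -> NOT closed

Answer: no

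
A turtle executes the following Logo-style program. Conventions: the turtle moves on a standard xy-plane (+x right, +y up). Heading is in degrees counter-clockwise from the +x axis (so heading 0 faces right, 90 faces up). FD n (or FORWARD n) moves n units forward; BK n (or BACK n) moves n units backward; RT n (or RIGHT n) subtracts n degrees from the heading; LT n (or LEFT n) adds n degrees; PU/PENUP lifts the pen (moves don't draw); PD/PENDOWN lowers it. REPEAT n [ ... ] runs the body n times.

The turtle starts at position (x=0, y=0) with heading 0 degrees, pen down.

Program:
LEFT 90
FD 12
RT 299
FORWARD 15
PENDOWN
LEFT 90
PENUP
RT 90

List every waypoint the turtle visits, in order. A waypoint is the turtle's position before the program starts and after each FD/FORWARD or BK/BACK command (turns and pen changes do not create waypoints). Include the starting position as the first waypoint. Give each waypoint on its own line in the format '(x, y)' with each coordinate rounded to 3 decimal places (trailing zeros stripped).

Answer: (0, 0)
(0, 12)
(-13.119, 19.272)

Derivation:
Executing turtle program step by step:
Start: pos=(0,0), heading=0, pen down
LT 90: heading 0 -> 90
FD 12: (0,0) -> (0,12) [heading=90, draw]
RT 299: heading 90 -> 151
FD 15: (0,12) -> (-13.119,19.272) [heading=151, draw]
PD: pen down
LT 90: heading 151 -> 241
PU: pen up
RT 90: heading 241 -> 151
Final: pos=(-13.119,19.272), heading=151, 2 segment(s) drawn
Waypoints (3 total):
(0, 0)
(0, 12)
(-13.119, 19.272)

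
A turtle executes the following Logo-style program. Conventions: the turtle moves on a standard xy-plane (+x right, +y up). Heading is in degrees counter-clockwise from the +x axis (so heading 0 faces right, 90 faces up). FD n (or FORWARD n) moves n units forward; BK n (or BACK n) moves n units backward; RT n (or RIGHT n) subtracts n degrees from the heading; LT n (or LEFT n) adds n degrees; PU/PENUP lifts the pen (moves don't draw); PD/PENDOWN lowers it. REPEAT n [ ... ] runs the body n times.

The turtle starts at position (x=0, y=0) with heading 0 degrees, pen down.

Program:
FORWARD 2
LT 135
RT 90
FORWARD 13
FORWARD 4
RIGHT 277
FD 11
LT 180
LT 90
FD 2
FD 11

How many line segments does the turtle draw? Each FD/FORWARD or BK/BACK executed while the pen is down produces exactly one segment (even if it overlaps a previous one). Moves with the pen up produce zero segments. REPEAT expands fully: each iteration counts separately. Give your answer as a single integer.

Executing turtle program step by step:
Start: pos=(0,0), heading=0, pen down
FD 2: (0,0) -> (2,0) [heading=0, draw]
LT 135: heading 0 -> 135
RT 90: heading 135 -> 45
FD 13: (2,0) -> (11.192,9.192) [heading=45, draw]
FD 4: (11.192,9.192) -> (14.021,12.021) [heading=45, draw]
RT 277: heading 45 -> 128
FD 11: (14.021,12.021) -> (7.249,20.689) [heading=128, draw]
LT 180: heading 128 -> 308
LT 90: heading 308 -> 38
FD 2: (7.249,20.689) -> (8.825,21.92) [heading=38, draw]
FD 11: (8.825,21.92) -> (17.493,28.693) [heading=38, draw]
Final: pos=(17.493,28.693), heading=38, 6 segment(s) drawn
Segments drawn: 6

Answer: 6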